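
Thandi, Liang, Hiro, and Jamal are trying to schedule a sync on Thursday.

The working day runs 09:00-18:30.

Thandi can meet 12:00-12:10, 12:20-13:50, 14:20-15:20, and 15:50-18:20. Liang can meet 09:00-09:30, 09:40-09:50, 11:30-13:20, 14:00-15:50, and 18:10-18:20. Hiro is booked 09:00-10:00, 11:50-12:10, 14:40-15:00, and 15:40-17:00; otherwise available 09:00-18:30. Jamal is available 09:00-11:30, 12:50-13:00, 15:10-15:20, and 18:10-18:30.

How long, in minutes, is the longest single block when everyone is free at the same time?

10 minutes

Hiro free within 09:00–18:30: 10:00–11:50, 12:10–14:40, 15:00–15:40, 17:00–18:30.
Thandi ∩ Liang: 12:00–12:10, 12:20–13:20, 14:20–15:20, 18:10–18:20.
Thandi ∩ Liang ∩ Hiro: 12:20–13:20, 14:20–14:40, 15:00–15:20, 18:10–18:20.
Thandi ∩ Liang ∩ Hiro ∩ Jamal: 12:50–13:00, 15:10–15:20, 18:10–18:20.
Common window lengths: 10, 10, 10 min; longest is 10.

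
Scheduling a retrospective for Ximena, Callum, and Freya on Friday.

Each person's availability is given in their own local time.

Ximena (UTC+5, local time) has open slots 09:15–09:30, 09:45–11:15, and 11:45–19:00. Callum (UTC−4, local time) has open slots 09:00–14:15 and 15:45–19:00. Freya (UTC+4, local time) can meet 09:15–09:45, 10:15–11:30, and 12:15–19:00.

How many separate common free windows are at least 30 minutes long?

1

Ximena → UTC: 04:15–04:30, 04:45–06:15, 06:45–14:00.
Callum → UTC: 13:00–18:15, 19:45–23:00.
Freya → UTC: 05:15–05:45, 06:15–07:30, 08:15–15:00.
Ximena ∩ Callum: 13:00–14:00.
Ximena ∩ Callum ∩ Freya: 13:00–14:00.
Windows ≥ 30 min: 13:00–14:00.
That's 1 window.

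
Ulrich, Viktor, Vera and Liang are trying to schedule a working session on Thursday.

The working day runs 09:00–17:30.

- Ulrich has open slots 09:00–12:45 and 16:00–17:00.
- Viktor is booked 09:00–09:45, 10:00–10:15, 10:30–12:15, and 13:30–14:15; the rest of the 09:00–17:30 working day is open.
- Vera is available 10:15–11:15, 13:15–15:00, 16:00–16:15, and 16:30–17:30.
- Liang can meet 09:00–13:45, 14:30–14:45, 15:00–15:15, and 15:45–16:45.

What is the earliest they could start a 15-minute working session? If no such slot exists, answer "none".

Viktor free within 09:00–17:30: 09:45–10:00, 10:15–10:30, 12:15–13:30, 14:15–17:30.
Ulrich ∩ Viktor: 09:45–10:00, 10:15–10:30, 12:15–12:45, 16:00–17:00.
Ulrich ∩ Viktor ∩ Vera: 10:15–10:30, 16:00–16:15, 16:30–17:00.
Ulrich ∩ Viktor ∩ Vera ∩ Liang: 10:15–10:30, 16:00–16:15, 16:30–16:45.
Windows ≥ 15 min: 10:15–10:30, 16:00–16:15, 16:30–16:45.
Earliest such window starts at 10:15.

10:15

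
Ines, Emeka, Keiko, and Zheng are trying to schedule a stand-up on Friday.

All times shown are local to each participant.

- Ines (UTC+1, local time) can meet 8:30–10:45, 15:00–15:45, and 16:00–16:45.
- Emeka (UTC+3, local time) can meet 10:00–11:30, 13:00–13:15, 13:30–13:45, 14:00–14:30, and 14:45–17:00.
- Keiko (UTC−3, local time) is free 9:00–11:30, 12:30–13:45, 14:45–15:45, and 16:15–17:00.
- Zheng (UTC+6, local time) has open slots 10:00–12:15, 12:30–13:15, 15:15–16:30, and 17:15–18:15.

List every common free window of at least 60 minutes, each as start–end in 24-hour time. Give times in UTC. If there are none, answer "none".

none

Ines → UTC: 07:30–09:45, 14:00–14:45, 15:00–15:45.
Emeka → UTC: 07:00–08:30, 10:00–10:15, 10:30–10:45, 11:00–11:30, 11:45–14:00.
Keiko → UTC: 12:00–14:30, 15:30–16:45, 17:45–18:45, 19:15–20:00.
Zheng → UTC: 04:00–06:15, 06:30–07:15, 09:15–10:30, 11:15–12:15.
Ines ∩ Emeka: 07:30–08:30.
Ines ∩ Emeka ∩ Keiko: (none).
Ines ∩ Emeka ∩ Keiko ∩ Zheng: (none).
Windows ≥ 60 min: (none).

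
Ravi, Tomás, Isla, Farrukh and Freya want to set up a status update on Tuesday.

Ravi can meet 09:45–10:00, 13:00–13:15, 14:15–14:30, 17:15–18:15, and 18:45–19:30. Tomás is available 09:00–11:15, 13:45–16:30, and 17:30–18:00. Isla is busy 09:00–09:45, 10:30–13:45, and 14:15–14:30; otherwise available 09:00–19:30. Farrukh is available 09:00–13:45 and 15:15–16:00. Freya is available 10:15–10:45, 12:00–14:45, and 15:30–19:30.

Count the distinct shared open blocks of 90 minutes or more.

0

Isla free within 09:00–19:30: 09:45–10:30, 13:45–14:15, 14:30–19:30.
Ravi ∩ Tomás: 09:45–10:00, 14:15–14:30, 17:30–18:00.
Ravi ∩ Tomás ∩ Isla: 09:45–10:00, 17:30–18:00.
Ravi ∩ Tomás ∩ Isla ∩ Farrukh: 09:45–10:00.
Ravi ∩ Tomás ∩ Isla ∩ Farrukh ∩ Freya: (none).
Windows ≥ 90 min: (none).
That's 0 windows.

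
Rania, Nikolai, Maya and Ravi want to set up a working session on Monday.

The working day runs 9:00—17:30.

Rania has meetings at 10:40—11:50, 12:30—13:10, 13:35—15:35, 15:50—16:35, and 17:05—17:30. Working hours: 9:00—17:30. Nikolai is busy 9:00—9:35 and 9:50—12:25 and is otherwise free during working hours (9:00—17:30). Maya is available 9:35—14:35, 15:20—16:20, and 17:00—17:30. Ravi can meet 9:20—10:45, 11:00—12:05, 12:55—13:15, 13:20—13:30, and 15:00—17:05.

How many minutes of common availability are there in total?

Rania free within 09:00–17:30: 09:00–10:40, 11:50–12:30, 13:10–13:35, 15:35–15:50, 16:35–17:05.
Nikolai free within 09:00–17:30: 09:35–09:50, 12:25–17:30.
Rania ∩ Nikolai: 09:35–09:50, 12:25–12:30, 13:10–13:35, 15:35–15:50, 16:35–17:05.
Rania ∩ Nikolai ∩ Maya: 09:35–09:50, 12:25–12:30, 13:10–13:35, 15:35–15:50, 17:00–17:05.
Rania ∩ Nikolai ∩ Maya ∩ Ravi: 09:35–09:50, 13:10–13:15, 13:20–13:30, 15:35–15:50, 17:00–17:05.
Total common minutes: 15 + 5 + 10 + 15 + 5 = 50.

50 minutes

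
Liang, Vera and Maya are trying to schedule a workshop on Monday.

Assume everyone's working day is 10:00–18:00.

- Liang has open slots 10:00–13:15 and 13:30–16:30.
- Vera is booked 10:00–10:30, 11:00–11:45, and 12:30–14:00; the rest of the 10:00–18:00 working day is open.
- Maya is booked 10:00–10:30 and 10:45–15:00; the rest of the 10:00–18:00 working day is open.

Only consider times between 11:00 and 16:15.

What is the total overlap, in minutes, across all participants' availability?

Vera free within 10:00–18:00: 10:30–11:00, 11:45–12:30, 14:00–18:00.
Maya free within 10:00–18:00: 10:30–10:45, 15:00–18:00.
Liang ∩ Vera: 10:30–11:00, 11:45–12:30, 14:00–16:30.
Liang ∩ Vera ∩ Maya: 10:30–10:45, 15:00–16:30.
Restricted to 11:00–16:15: 15:00–16:15.
Total common minutes: 75.

75 minutes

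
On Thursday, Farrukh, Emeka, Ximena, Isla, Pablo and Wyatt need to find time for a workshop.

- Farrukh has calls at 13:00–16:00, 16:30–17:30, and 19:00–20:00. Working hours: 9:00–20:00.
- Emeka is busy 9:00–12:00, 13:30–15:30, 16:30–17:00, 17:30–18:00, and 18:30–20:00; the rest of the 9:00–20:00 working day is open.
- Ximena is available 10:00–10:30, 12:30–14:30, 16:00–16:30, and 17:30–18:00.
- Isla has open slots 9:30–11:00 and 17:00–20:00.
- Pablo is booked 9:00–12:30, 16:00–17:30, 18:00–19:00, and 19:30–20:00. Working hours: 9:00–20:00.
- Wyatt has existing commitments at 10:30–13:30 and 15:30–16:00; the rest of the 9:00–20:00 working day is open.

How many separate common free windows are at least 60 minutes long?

Farrukh free within 09:00–20:00: 09:00–13:00, 16:00–16:30, 17:30–19:00.
Emeka free within 09:00–20:00: 12:00–13:30, 15:30–16:30, 17:00–17:30, 18:00–18:30.
Pablo free within 09:00–20:00: 12:30–16:00, 17:30–18:00, 19:00–19:30.
Wyatt free within 09:00–20:00: 09:00–10:30, 13:30–15:30, 16:00–20:00.
Farrukh ∩ Emeka: 12:00–13:00, 16:00–16:30, 18:00–18:30.
Farrukh ∩ Emeka ∩ Ximena: 12:30–13:00, 16:00–16:30.
Farrukh ∩ Emeka ∩ Ximena ∩ Isla: (none).
Farrukh ∩ Emeka ∩ Ximena ∩ Isla ∩ Pablo: (none).
Farrukh ∩ Emeka ∩ Ximena ∩ Isla ∩ Pablo ∩ Wyatt: (none).
Windows ≥ 60 min: (none).
That's 0 windows.

0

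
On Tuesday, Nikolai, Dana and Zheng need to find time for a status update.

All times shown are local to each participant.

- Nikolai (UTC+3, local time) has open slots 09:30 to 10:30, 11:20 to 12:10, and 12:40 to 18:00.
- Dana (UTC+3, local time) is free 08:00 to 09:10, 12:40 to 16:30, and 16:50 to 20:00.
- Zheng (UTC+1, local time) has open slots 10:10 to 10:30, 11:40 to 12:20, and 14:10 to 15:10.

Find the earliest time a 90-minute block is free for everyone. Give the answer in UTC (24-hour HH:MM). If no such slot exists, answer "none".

Nikolai → UTC: 06:30–07:30, 08:20–09:10, 09:40–15:00.
Dana → UTC: 05:00–06:10, 09:40–13:30, 13:50–17:00.
Zheng → UTC: 09:10–09:30, 10:40–11:20, 13:10–14:10.
Nikolai ∩ Dana: 09:40–13:30, 13:50–15:00.
Nikolai ∩ Dana ∩ Zheng: 10:40–11:20, 13:10–13:30, 13:50–14:10.
Windows ≥ 90 min: (none).

none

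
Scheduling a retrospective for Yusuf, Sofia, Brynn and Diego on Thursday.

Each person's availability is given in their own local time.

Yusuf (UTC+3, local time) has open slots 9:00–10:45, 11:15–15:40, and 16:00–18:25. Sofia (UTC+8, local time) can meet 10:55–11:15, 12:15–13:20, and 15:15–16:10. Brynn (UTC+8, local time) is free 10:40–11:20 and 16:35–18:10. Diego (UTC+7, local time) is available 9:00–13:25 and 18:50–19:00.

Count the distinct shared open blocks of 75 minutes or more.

Yusuf → UTC: 06:00–07:45, 08:15–12:40, 13:00–15:25.
Sofia → UTC: 02:55–03:15, 04:15–05:20, 07:15–08:10.
Brynn → UTC: 02:40–03:20, 08:35–10:10.
Diego → UTC: 02:00–06:25, 11:50–12:00.
Yusuf ∩ Sofia: 07:15–07:45.
Yusuf ∩ Sofia ∩ Brynn: (none).
Yusuf ∩ Sofia ∩ Brynn ∩ Diego: (none).
Windows ≥ 75 min: (none).
That's 0 windows.

0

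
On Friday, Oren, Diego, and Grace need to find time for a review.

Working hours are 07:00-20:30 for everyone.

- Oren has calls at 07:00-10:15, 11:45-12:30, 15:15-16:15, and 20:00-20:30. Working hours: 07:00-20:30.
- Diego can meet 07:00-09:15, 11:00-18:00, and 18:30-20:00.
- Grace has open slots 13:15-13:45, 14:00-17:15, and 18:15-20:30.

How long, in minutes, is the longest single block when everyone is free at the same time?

Oren free within 07:00–20:30: 10:15–11:45, 12:30–15:15, 16:15–20:00.
Oren ∩ Diego: 11:00–11:45, 12:30–15:15, 16:15–18:00, 18:30–20:00.
Oren ∩ Diego ∩ Grace: 13:15–13:45, 14:00–15:15, 16:15–17:15, 18:30–20:00.
Common window lengths: 30, 75, 60, 90 min; longest is 90.

90 minutes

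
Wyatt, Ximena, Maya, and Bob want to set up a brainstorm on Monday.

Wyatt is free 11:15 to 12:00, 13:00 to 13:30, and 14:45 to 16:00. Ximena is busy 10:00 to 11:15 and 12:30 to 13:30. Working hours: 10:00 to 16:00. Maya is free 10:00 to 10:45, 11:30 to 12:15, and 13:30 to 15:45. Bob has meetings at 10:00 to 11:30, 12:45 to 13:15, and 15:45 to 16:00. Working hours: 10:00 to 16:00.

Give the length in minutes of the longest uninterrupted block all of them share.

60 minutes

Ximena free within 10:00–16:00: 11:15–12:30, 13:30–16:00.
Bob free within 10:00–16:00: 11:30–12:45, 13:15–15:45.
Wyatt ∩ Ximena: 11:15–12:00, 14:45–16:00.
Wyatt ∩ Ximena ∩ Maya: 11:30–12:00, 14:45–15:45.
Wyatt ∩ Ximena ∩ Maya ∩ Bob: 11:30–12:00, 14:45–15:45.
Common window lengths: 30, 60 min; longest is 60.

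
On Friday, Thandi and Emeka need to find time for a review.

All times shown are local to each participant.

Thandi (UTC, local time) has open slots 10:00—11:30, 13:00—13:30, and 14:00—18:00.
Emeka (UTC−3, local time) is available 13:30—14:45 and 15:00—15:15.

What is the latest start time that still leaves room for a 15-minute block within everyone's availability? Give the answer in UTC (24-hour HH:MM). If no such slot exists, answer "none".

17:30

Thandi → UTC: 10:00–11:30, 13:00–13:30, 14:00–18:00.
Emeka → UTC: 16:30–17:45, 18:00–18:15.
Thandi ∩ Emeka: 16:30–17:45.
Windows ≥ 15 min: 16:30–17:45.
Latest start in the last window 16:30–17:45 is 17:45 − 15 min = 17:30.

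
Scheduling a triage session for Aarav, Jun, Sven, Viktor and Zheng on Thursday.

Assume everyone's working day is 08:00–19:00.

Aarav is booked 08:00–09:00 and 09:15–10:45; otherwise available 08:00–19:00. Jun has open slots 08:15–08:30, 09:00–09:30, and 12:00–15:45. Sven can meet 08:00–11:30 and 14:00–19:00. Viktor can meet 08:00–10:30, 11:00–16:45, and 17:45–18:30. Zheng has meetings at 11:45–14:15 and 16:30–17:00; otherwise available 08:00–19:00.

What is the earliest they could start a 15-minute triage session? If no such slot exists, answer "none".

Aarav free within 08:00–19:00: 09:00–09:15, 10:45–19:00.
Zheng free within 08:00–19:00: 08:00–11:45, 14:15–16:30, 17:00–19:00.
Aarav ∩ Jun: 09:00–09:15, 12:00–15:45.
Aarav ∩ Jun ∩ Sven: 09:00–09:15, 14:00–15:45.
Aarav ∩ Jun ∩ Sven ∩ Viktor: 09:00–09:15, 14:00–15:45.
Aarav ∩ Jun ∩ Sven ∩ Viktor ∩ Zheng: 09:00–09:15, 14:15–15:45.
Windows ≥ 15 min: 09:00–09:15, 14:15–15:45.
Earliest such window starts at 09:00.

09:00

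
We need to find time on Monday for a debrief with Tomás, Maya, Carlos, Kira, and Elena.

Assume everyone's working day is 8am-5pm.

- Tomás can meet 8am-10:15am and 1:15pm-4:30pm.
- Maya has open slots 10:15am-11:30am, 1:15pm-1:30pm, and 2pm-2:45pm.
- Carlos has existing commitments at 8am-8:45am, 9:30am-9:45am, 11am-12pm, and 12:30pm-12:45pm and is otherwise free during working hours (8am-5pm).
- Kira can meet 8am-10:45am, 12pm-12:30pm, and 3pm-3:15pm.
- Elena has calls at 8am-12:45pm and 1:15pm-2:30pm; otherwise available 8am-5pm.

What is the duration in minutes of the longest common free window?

0 minutes

Carlos free within 08:00–17:00: 08:45–09:30, 09:45–11:00, 12:00–12:30, 12:45–17:00.
Elena free within 08:00–17:00: 12:45–13:15, 14:30–17:00.
Tomás ∩ Maya: 13:15–13:30, 14:00–14:45.
Tomás ∩ Maya ∩ Carlos: 13:15–13:30, 14:00–14:45.
Tomás ∩ Maya ∩ Carlos ∩ Kira: (none).
Tomás ∩ Maya ∩ Carlos ∩ Kira ∩ Elena: (none).
No common window.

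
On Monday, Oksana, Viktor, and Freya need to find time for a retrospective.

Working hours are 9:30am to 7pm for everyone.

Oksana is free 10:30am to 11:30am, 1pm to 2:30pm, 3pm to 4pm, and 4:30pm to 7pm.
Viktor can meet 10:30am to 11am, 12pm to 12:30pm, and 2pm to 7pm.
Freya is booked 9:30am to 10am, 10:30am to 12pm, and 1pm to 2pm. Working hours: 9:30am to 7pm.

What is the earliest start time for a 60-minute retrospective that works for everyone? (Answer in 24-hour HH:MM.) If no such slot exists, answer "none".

15:00

Freya free within 09:30–19:00: 10:00–10:30, 12:00–13:00, 14:00–19:00.
Oksana ∩ Viktor: 10:30–11:00, 14:00–14:30, 15:00–16:00, 16:30–19:00.
Oksana ∩ Viktor ∩ Freya: 14:00–14:30, 15:00–16:00, 16:30–19:00.
Windows ≥ 60 min: 15:00–16:00, 16:30–19:00.
Earliest such window starts at 15:00.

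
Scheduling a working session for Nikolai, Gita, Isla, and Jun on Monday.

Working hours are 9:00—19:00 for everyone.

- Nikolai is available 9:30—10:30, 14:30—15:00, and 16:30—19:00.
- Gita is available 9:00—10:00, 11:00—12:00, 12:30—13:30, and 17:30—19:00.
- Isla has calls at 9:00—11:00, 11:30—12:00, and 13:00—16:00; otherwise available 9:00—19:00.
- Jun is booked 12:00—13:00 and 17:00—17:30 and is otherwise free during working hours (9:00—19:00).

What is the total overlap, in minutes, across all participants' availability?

Isla free within 09:00–19:00: 11:00–11:30, 12:00–13:00, 16:00–19:00.
Jun free within 09:00–19:00: 09:00–12:00, 13:00–17:00, 17:30–19:00.
Nikolai ∩ Gita: 09:30–10:00, 17:30–19:00.
Nikolai ∩ Gita ∩ Isla: 17:30–19:00.
Nikolai ∩ Gita ∩ Isla ∩ Jun: 17:30–19:00.
Total common minutes: 90.

90 minutes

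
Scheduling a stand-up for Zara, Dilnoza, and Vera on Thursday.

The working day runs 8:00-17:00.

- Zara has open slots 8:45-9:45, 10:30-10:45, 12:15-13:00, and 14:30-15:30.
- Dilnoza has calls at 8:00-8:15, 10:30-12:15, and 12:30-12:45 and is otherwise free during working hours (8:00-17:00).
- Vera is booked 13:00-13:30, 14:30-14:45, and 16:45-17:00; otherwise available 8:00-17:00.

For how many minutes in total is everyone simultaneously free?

Dilnoza free within 08:00–17:00: 08:15–10:30, 12:15–12:30, 12:45–17:00.
Vera free within 08:00–17:00: 08:00–13:00, 13:30–14:30, 14:45–16:45.
Zara ∩ Dilnoza: 08:45–09:45, 12:15–12:30, 12:45–13:00, 14:30–15:30.
Zara ∩ Dilnoza ∩ Vera: 08:45–09:45, 12:15–12:30, 12:45–13:00, 14:45–15:30.
Total common minutes: 60 + 15 + 15 + 45 = 135.

135 minutes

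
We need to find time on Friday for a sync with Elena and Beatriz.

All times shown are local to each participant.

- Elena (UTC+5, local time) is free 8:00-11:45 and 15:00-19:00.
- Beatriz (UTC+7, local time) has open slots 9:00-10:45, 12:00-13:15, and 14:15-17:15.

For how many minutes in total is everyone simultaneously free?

135 minutes

Elena → UTC: 03:00–06:45, 10:00–14:00.
Beatriz → UTC: 02:00–03:45, 05:00–06:15, 07:15–10:15.
Elena ∩ Beatriz: 03:00–03:45, 05:00–06:15, 10:00–10:15.
Total common minutes: 45 + 75 + 15 = 135.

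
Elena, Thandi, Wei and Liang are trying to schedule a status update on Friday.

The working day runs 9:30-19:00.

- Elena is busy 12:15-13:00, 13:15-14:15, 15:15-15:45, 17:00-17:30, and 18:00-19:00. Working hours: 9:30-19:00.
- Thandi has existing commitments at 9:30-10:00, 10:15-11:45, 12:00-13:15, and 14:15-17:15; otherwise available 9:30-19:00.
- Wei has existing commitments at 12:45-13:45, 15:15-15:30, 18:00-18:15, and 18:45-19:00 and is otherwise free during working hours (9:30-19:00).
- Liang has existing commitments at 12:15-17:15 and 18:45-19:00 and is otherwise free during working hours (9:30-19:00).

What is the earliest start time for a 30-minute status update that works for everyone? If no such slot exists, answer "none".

17:30

Elena free within 09:30–19:00: 09:30–12:15, 13:00–13:15, 14:15–15:15, 15:45–17:00, 17:30–18:00.
Thandi free within 09:30–19:00: 10:00–10:15, 11:45–12:00, 13:15–14:15, 17:15–19:00.
Wei free within 09:30–19:00: 09:30–12:45, 13:45–15:15, 15:30–18:00, 18:15–18:45.
Liang free within 09:30–19:00: 09:30–12:15, 17:15–18:45.
Elena ∩ Thandi: 10:00–10:15, 11:45–12:00, 17:30–18:00.
Elena ∩ Thandi ∩ Wei: 10:00–10:15, 11:45–12:00, 17:30–18:00.
Elena ∩ Thandi ∩ Wei ∩ Liang: 10:00–10:15, 11:45–12:00, 17:30–18:00.
Windows ≥ 30 min: 17:30–18:00.
Earliest such window starts at 17:30.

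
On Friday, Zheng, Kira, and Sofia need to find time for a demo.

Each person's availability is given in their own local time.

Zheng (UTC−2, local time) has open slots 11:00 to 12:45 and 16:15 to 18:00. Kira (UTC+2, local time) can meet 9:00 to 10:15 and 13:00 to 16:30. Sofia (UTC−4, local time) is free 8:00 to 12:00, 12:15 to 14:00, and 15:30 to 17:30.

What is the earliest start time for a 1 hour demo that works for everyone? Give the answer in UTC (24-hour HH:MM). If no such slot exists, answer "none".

13:00

Zheng → UTC: 13:00–14:45, 18:15–20:00.
Kira → UTC: 07:00–08:15, 11:00–14:30.
Sofia → UTC: 12:00–16:00, 16:15–18:00, 19:30–21:30.
Zheng ∩ Kira: 13:00–14:30.
Zheng ∩ Kira ∩ Sofia: 13:00–14:30.
Windows ≥ 60 min: 13:00–14:30.
Earliest such window starts at 13:00.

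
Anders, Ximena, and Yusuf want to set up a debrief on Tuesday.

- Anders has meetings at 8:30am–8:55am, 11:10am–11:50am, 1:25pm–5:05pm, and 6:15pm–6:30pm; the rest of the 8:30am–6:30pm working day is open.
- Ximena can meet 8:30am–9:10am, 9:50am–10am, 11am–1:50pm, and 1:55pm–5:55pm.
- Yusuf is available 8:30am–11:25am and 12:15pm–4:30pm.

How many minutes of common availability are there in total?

105 minutes

Anders free within 08:30–18:30: 08:55–11:10, 11:50–13:25, 17:05–18:15.
Anders ∩ Ximena: 08:55–09:10, 09:50–10:00, 11:00–11:10, 11:50–13:25, 17:05–17:55.
Anders ∩ Ximena ∩ Yusuf: 08:55–09:10, 09:50–10:00, 11:00–11:10, 12:15–13:25.
Total common minutes: 15 + 10 + 10 + 70 = 105.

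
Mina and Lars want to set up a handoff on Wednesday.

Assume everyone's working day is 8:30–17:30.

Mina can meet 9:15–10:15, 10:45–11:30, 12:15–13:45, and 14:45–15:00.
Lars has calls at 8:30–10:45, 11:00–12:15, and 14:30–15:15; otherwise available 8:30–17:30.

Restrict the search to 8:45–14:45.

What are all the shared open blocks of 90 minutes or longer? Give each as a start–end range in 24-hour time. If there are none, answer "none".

Lars free within 08:30–17:30: 10:45–11:00, 12:15–14:30, 15:15–17:30.
Mina ∩ Lars: 10:45–11:00, 12:15–13:45.
Restricted to 08:45–14:45: 10:45–11:00, 12:15–13:45.
Windows ≥ 90 min: 12:15–13:45.

12:15–13:45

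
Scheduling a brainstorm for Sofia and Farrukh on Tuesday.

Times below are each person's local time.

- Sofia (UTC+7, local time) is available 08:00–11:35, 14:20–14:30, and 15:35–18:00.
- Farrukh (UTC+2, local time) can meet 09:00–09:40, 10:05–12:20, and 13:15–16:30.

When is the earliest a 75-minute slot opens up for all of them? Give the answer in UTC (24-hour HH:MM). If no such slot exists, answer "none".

08:35

Sofia → UTC: 01:00–04:35, 07:20–07:30, 08:35–11:00.
Farrukh → UTC: 07:00–07:40, 08:05–10:20, 11:15–14:30.
Sofia ∩ Farrukh: 07:20–07:30, 08:35–10:20.
Windows ≥ 75 min: 08:35–10:20.
Earliest such window starts at 08:35.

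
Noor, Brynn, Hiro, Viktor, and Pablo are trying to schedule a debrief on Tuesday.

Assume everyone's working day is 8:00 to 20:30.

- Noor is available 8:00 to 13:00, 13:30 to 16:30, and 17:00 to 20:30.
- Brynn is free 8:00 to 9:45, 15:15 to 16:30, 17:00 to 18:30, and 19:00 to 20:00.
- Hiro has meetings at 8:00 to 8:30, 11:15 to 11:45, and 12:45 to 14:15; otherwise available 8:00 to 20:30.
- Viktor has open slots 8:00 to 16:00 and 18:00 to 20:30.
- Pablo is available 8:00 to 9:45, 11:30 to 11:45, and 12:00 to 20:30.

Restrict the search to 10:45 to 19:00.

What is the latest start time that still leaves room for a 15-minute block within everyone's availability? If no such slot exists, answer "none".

Hiro free within 08:00–20:30: 08:30–11:15, 11:45–12:45, 14:15–20:30.
Noor ∩ Brynn: 08:00–09:45, 15:15–16:30, 17:00–18:30, 19:00–20:00.
Noor ∩ Brynn ∩ Hiro: 08:30–09:45, 15:15–16:30, 17:00–18:30, 19:00–20:00.
Noor ∩ Brynn ∩ Hiro ∩ Viktor: 08:30–09:45, 15:15–16:00, 18:00–18:30, 19:00–20:00.
Noor ∩ Brynn ∩ Hiro ∩ Viktor ∩ Pablo: 08:30–09:45, 15:15–16:00, 18:00–18:30, 19:00–20:00.
Restricted to 10:45–19:00: 15:15–16:00, 18:00–18:30.
Windows ≥ 15 min: 15:15–16:00, 18:00–18:30.
Latest start in the last window 18:00–18:30 is 18:30 − 15 min = 18:15.

18:15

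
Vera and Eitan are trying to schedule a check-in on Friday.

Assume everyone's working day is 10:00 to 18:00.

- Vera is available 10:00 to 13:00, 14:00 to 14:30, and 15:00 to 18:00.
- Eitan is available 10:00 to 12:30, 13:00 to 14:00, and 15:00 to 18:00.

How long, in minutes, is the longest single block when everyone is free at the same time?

180 minutes

Vera ∩ Eitan: 10:00–12:30, 15:00–18:00.
Common window lengths: 150, 180 min; longest is 180.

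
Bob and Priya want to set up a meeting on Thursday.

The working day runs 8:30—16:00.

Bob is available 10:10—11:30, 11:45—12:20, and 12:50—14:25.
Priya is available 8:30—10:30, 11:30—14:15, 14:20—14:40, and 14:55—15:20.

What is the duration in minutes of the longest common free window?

85 minutes

Bob ∩ Priya: 10:10–10:30, 11:45–12:20, 12:50–14:15, 14:20–14:25.
Common window lengths: 20, 35, 85, 5 min; longest is 85.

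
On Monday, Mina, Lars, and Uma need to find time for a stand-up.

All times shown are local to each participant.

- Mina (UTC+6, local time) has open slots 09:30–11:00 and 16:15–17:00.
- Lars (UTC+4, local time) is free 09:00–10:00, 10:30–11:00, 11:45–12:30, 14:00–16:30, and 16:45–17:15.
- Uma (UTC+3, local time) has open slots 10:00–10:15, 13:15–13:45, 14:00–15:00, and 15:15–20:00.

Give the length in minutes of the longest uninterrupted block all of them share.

Mina → UTC: 03:30–05:00, 10:15–11:00.
Lars → UTC: 05:00–06:00, 06:30–07:00, 07:45–08:30, 10:00–12:30, 12:45–13:15.
Uma → UTC: 07:00–07:15, 10:15–10:45, 11:00–12:00, 12:15–17:00.
Mina ∩ Lars: 10:15–11:00.
Mina ∩ Lars ∩ Uma: 10:15–10:45.
Single common window of 30 minutes.

30 minutes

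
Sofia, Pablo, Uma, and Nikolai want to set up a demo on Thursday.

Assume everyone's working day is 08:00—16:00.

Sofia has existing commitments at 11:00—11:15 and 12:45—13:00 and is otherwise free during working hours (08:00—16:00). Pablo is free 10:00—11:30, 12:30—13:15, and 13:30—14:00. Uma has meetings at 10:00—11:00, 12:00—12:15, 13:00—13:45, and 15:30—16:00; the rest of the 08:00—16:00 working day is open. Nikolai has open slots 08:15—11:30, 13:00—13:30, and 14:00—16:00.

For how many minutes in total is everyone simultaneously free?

15 minutes

Sofia free within 08:00–16:00: 08:00–11:00, 11:15–12:45, 13:00–16:00.
Uma free within 08:00–16:00: 08:00–10:00, 11:00–12:00, 12:15–13:00, 13:45–15:30.
Sofia ∩ Pablo: 10:00–11:00, 11:15–11:30, 12:30–12:45, 13:00–13:15, 13:30–14:00.
Sofia ∩ Pablo ∩ Uma: 11:15–11:30, 12:30–12:45, 13:45–14:00.
Sofia ∩ Pablo ∩ Uma ∩ Nikolai: 11:15–11:30.
Total common minutes: 15.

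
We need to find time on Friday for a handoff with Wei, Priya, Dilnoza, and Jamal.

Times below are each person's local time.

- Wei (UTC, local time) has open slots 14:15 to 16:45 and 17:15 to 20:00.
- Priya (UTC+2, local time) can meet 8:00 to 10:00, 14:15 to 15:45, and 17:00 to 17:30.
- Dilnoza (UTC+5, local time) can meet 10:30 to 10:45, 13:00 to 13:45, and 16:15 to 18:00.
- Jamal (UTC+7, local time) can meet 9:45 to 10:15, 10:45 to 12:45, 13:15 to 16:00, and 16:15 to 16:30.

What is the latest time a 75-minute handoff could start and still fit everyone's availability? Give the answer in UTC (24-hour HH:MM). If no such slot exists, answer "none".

Wei → UTC: 14:15–16:45, 17:15–20:00.
Priya → UTC: 06:00–08:00, 12:15–13:45, 15:00–15:30.
Dilnoza → UTC: 05:30–05:45, 08:00–08:45, 11:15–13:00.
Jamal → UTC: 02:45–03:15, 03:45–05:45, 06:15–09:00, 09:15–09:30.
Wei ∩ Priya: 15:00–15:30.
Wei ∩ Priya ∩ Dilnoza: (none).
Wei ∩ Priya ∩ Dilnoza ∩ Jamal: (none).
Windows ≥ 75 min: (none).

none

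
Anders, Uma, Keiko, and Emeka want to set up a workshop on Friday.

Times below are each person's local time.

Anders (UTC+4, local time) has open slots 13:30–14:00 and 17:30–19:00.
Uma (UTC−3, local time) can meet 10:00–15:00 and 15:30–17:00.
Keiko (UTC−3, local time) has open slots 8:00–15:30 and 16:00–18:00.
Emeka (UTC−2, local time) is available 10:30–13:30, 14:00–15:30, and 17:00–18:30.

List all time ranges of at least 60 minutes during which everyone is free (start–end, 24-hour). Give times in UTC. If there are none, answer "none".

13:30–15:00

Anders → UTC: 09:30–10:00, 13:30–15:00.
Uma → UTC: 13:00–18:00, 18:30–20:00.
Keiko → UTC: 11:00–18:30, 19:00–21:00.
Emeka → UTC: 12:30–15:30, 16:00–17:30, 19:00–20:30.
Anders ∩ Uma: 13:30–15:00.
Anders ∩ Uma ∩ Keiko: 13:30–15:00.
Anders ∩ Uma ∩ Keiko ∩ Emeka: 13:30–15:00.
Windows ≥ 60 min: 13:30–15:00.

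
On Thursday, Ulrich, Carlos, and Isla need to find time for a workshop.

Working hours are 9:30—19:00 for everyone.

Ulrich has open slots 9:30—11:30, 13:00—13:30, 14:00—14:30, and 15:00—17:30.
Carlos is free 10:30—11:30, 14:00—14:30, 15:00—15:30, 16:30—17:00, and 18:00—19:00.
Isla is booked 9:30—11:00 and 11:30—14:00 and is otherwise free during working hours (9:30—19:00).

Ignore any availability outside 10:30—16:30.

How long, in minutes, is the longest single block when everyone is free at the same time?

Isla free within 09:30–19:00: 11:00–11:30, 14:00–19:00.
Ulrich ∩ Carlos: 10:30–11:30, 14:00–14:30, 15:00–15:30, 16:30–17:00.
Ulrich ∩ Carlos ∩ Isla: 11:00–11:30, 14:00–14:30, 15:00–15:30, 16:30–17:00.
Restricted to 10:30–16:30: 11:00–11:30, 14:00–14:30, 15:00–15:30.
Common window lengths: 30, 30, 30 min; longest is 30.

30 minutes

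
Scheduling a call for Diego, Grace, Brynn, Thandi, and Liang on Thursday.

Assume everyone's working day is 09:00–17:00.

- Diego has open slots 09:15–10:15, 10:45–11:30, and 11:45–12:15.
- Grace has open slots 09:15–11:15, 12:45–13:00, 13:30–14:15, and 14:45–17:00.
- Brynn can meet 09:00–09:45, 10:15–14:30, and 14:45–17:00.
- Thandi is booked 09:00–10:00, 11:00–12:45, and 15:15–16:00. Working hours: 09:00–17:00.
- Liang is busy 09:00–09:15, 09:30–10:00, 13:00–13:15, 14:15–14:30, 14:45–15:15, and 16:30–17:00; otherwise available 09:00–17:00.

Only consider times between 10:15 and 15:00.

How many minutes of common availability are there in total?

Thandi free within 09:00–17:00: 10:00–11:00, 12:45–15:15, 16:00–17:00.
Liang free within 09:00–17:00: 09:15–09:30, 10:00–13:00, 13:15–14:15, 14:30–14:45, 15:15–16:30.
Diego ∩ Grace: 09:15–10:15, 10:45–11:15.
Diego ∩ Grace ∩ Brynn: 09:15–09:45, 10:45–11:15.
Diego ∩ Grace ∩ Brynn ∩ Thandi: 10:45–11:00.
Diego ∩ Grace ∩ Brynn ∩ Thandi ∩ Liang: 10:45–11:00.
Restricted to 10:15–15:00: 10:45–11:00.
Total common minutes: 15.

15 minutes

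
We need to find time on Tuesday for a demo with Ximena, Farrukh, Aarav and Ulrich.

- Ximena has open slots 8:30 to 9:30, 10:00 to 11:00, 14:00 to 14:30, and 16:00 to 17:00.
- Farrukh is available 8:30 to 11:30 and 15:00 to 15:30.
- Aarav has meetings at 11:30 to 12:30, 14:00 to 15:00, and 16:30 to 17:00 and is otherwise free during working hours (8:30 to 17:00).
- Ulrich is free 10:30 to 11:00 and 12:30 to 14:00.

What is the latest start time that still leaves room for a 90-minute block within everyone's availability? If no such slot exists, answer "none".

none

Aarav free within 08:30–17:00: 08:30–11:30, 12:30–14:00, 15:00–16:30.
Ximena ∩ Farrukh: 08:30–09:30, 10:00–11:00.
Ximena ∩ Farrukh ∩ Aarav: 08:30–09:30, 10:00–11:00.
Ximena ∩ Farrukh ∩ Aarav ∩ Ulrich: 10:30–11:00.
Windows ≥ 90 min: (none).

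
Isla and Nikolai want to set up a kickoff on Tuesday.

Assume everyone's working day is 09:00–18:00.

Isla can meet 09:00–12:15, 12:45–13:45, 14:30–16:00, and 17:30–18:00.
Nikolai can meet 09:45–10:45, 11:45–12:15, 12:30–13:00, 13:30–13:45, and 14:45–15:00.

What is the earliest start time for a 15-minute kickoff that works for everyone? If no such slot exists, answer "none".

09:45

Isla ∩ Nikolai: 09:45–10:45, 11:45–12:15, 12:45–13:00, 13:30–13:45, 14:45–15:00.
Windows ≥ 15 min: 09:45–10:45, 11:45–12:15, 12:45–13:00, 13:30–13:45, 14:45–15:00.
Earliest such window starts at 09:45.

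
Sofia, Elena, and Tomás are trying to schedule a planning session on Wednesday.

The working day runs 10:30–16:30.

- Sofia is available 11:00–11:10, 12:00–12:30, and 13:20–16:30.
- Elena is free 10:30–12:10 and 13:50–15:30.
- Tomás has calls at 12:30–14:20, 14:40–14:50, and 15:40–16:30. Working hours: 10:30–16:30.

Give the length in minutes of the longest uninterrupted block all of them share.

Tomás free within 10:30–16:30: 10:30–12:30, 14:20–14:40, 14:50–15:40.
Sofia ∩ Elena: 11:00–11:10, 12:00–12:10, 13:50–15:30.
Sofia ∩ Elena ∩ Tomás: 11:00–11:10, 12:00–12:10, 14:20–14:40, 14:50–15:30.
Common window lengths: 10, 10, 20, 40 min; longest is 40.

40 minutes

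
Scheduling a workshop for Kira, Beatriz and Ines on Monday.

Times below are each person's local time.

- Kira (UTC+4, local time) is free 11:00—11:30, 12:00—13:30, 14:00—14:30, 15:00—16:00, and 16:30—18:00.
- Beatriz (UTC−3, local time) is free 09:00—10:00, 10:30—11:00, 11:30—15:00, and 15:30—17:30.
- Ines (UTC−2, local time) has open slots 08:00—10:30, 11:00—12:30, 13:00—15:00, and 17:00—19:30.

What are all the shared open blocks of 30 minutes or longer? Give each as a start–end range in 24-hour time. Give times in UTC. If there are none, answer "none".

13:30–14:00

Kira → UTC: 07:00–07:30, 08:00–09:30, 10:00–10:30, 11:00–12:00, 12:30–14:00.
Beatriz → UTC: 12:00–13:00, 13:30–14:00, 14:30–18:00, 18:30–20:30.
Ines → UTC: 10:00–12:30, 13:00–14:30, 15:00–17:00, 19:00–21:30.
Kira ∩ Beatriz: 12:30–13:00, 13:30–14:00.
Kira ∩ Beatriz ∩ Ines: 13:30–14:00.
Windows ≥ 30 min: 13:30–14:00.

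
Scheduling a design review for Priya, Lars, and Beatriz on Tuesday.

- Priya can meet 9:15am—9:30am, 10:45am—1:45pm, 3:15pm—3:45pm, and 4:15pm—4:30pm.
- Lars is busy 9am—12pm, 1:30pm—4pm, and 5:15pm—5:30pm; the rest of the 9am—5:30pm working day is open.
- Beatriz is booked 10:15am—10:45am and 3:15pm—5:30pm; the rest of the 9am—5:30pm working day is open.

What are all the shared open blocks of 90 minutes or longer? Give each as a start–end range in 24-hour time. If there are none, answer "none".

Lars free within 09:00–17:30: 12:00–13:30, 16:00–17:15.
Beatriz free within 09:00–17:30: 09:00–10:15, 10:45–15:15.
Priya ∩ Lars: 12:00–13:30, 16:15–16:30.
Priya ∩ Lars ∩ Beatriz: 12:00–13:30.
Windows ≥ 90 min: 12:00–13:30.

12:00–13:30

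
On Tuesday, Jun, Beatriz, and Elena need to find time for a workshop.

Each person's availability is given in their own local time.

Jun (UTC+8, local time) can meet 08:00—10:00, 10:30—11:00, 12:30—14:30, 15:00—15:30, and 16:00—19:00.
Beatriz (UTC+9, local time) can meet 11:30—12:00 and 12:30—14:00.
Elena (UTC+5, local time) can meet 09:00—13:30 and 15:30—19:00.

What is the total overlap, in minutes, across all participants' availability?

30 minutes

Jun → UTC: 00:00–02:00, 02:30–03:00, 04:30–06:30, 07:00–07:30, 08:00–11:00.
Beatriz → UTC: 02:30–03:00, 03:30–05:00.
Elena → UTC: 04:00–08:30, 10:30–14:00.
Jun ∩ Beatriz: 02:30–03:00, 04:30–05:00.
Jun ∩ Beatriz ∩ Elena: 04:30–05:00.
Total common minutes: 30.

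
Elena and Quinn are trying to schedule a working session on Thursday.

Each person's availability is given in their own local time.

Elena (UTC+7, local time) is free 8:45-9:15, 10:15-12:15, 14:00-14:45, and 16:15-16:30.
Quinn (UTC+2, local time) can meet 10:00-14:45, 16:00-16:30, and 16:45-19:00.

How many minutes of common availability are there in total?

Elena → UTC: 01:45–02:15, 03:15–05:15, 07:00–07:45, 09:15–09:30.
Quinn → UTC: 08:00–12:45, 14:00–14:30, 14:45–17:00.
Elena ∩ Quinn: 09:15–09:30.
Total common minutes: 15.

15 minutes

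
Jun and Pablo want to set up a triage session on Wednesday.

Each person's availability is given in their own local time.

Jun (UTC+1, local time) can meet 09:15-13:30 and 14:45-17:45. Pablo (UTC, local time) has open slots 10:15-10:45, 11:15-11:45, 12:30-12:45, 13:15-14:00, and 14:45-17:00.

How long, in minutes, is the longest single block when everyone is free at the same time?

120 minutes

Jun → UTC: 08:15–12:30, 13:45–16:45.
Pablo → UTC: 10:15–10:45, 11:15–11:45, 12:30–12:45, 13:15–14:00, 14:45–17:00.
Jun ∩ Pablo: 10:15–10:45, 11:15–11:45, 13:45–14:00, 14:45–16:45.
Common window lengths: 30, 30, 15, 120 min; longest is 120.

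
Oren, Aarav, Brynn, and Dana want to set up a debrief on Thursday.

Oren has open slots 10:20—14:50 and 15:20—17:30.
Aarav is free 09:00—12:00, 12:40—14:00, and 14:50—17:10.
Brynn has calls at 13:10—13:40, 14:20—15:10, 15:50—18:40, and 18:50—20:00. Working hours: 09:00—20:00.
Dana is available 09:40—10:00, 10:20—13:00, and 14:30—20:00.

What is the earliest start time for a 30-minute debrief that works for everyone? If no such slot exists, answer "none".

10:20

Brynn free within 09:00–20:00: 09:00–13:10, 13:40–14:20, 15:10–15:50, 18:40–18:50.
Oren ∩ Aarav: 10:20–12:00, 12:40–14:00, 15:20–17:10.
Oren ∩ Aarav ∩ Brynn: 10:20–12:00, 12:40–13:10, 13:40–14:00, 15:20–15:50.
Oren ∩ Aarav ∩ Brynn ∩ Dana: 10:20–12:00, 12:40–13:00, 15:20–15:50.
Windows ≥ 30 min: 10:20–12:00, 15:20–15:50.
Earliest such window starts at 10:20.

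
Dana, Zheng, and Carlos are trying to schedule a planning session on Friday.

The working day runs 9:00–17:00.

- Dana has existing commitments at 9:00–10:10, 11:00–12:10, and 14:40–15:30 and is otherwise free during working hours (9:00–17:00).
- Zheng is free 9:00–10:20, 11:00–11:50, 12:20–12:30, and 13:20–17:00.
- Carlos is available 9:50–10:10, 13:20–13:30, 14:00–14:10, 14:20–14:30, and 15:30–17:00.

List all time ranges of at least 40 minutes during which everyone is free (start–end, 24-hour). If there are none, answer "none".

Dana free within 09:00–17:00: 10:10–11:00, 12:10–14:40, 15:30–17:00.
Dana ∩ Zheng: 10:10–10:20, 12:20–12:30, 13:20–14:40, 15:30–17:00.
Dana ∩ Zheng ∩ Carlos: 13:20–13:30, 14:00–14:10, 14:20–14:30, 15:30–17:00.
Windows ≥ 40 min: 15:30–17:00.

15:30–17:00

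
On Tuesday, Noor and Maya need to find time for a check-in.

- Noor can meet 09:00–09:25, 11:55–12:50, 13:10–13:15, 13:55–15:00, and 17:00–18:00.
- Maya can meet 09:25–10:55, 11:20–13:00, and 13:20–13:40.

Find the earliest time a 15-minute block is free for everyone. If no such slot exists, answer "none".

Noor ∩ Maya: 11:55–12:50.
Windows ≥ 15 min: 11:55–12:50.
Earliest such window starts at 11:55.

11:55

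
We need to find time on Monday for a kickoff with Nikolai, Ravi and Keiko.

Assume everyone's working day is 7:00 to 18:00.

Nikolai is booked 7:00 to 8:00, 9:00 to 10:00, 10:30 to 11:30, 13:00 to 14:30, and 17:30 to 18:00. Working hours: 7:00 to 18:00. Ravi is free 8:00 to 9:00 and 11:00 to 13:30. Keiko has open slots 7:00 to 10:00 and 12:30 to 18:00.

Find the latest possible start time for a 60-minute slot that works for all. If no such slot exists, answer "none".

Nikolai free within 07:00–18:00: 08:00–09:00, 10:00–10:30, 11:30–13:00, 14:30–17:30.
Nikolai ∩ Ravi: 08:00–09:00, 11:30–13:00.
Nikolai ∩ Ravi ∩ Keiko: 08:00–09:00, 12:30–13:00.
Windows ≥ 60 min: 08:00–09:00.
Latest start in the last window 08:00–09:00 is 09:00 − 60 min = 08:00.

08:00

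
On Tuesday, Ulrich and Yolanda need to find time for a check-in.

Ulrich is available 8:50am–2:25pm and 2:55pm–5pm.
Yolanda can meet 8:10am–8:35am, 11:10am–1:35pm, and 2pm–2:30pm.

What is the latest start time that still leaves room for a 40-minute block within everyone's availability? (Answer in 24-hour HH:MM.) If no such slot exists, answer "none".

Ulrich ∩ Yolanda: 11:10–13:35, 14:00–14:25.
Windows ≥ 40 min: 11:10–13:35.
Latest start in the last window 11:10–13:35 is 13:35 − 40 min = 12:55.

12:55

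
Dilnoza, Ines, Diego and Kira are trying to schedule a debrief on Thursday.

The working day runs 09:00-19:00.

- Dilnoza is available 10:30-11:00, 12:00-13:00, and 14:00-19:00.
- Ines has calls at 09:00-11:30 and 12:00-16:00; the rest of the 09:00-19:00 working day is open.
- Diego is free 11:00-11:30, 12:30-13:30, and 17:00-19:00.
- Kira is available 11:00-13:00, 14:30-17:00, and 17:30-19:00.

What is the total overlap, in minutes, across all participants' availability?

Ines free within 09:00–19:00: 11:30–12:00, 16:00–19:00.
Dilnoza ∩ Ines: 16:00–19:00.
Dilnoza ∩ Ines ∩ Diego: 17:00–19:00.
Dilnoza ∩ Ines ∩ Diego ∩ Kira: 17:30–19:00.
Total common minutes: 90.

90 minutes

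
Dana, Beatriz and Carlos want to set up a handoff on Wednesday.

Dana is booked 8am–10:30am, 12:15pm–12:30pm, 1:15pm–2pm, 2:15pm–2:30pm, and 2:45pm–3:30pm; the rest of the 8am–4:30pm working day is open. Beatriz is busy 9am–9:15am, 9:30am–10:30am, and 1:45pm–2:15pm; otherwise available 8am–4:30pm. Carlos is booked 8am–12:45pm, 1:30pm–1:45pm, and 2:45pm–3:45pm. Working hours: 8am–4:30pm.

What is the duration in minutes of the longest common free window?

45 minutes

Dana free within 08:00–16:30: 10:30–12:15, 12:30–13:15, 14:00–14:15, 14:30–14:45, 15:30–16:30.
Beatriz free within 08:00–16:30: 08:00–09:00, 09:15–09:30, 10:30–13:45, 14:15–16:30.
Carlos free within 08:00–16:30: 12:45–13:30, 13:45–14:45, 15:45–16:30.
Dana ∩ Beatriz: 10:30–12:15, 12:30–13:15, 14:30–14:45, 15:30–16:30.
Dana ∩ Beatriz ∩ Carlos: 12:45–13:15, 14:30–14:45, 15:45–16:30.
Common window lengths: 30, 15, 45 min; longest is 45.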